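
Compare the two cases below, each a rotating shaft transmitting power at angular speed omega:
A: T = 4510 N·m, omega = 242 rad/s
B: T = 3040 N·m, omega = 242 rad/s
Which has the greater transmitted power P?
Model: a rotating shaft transmitting power at angular speed omega, so P = T·omega (SI units).
  A: P = 4510 × 242 = 1.091 × 10⁶ W = 1091 kW
  B: P = 3040 × 242 = 735700 W = 735.7 kW
1091 kW > 735.7 kW, so A is larger.
Final answer: A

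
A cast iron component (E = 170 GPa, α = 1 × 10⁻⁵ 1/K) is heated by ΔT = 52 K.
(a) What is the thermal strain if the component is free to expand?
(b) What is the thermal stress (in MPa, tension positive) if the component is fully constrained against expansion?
(a) Free thermal strain ε_th = α·ΔT = (1 × 10⁻⁵) × 52 = 0.00052
(b) Fully constrained, the expansion is suppressed, so σ = -E·α·ΔT. Convert E = 170 GPa = 1.7 × 10¹¹ Pa.
  σ = -(1.7 × 10¹¹) × (1 × 10⁻⁵) × 52 = -8.84 × 10⁷ Pa = -88.4 MPa (compressive)
Final answer: (a) ε_th = 0.00052, (b) σ = -88.4 MPa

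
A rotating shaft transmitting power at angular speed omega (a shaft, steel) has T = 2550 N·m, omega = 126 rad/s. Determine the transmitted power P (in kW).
Model: a rotating shaft transmitting power at angular speed omega, so P = T·omega.
Substitute:
  P = 2550 × 126
  P = 321300 W
Convert: P = 321300 W = 321.3 kW
Final answer: P = 321.3 kW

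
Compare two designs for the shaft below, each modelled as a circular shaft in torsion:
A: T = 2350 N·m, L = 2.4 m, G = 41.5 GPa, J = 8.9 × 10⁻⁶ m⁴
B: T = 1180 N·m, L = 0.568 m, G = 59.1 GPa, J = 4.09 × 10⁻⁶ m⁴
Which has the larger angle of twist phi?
Model: a circular shaft in torsion, so phi = (T·L) / (G·J) (SI units).
  A: phi = (2350 × 2.4) / ((4.15 × 10¹⁰) × (8.9 × 10⁻⁶)) = 0.01527 rad = 0.8749°
  B: phi = (1180 × 0.568) / ((5.91 × 10¹⁰) × (4.09 × 10⁻⁶)) = 0.002773 rad = 0.1589°
0.8749° > 0.1589°, so A is larger.
Final answer: A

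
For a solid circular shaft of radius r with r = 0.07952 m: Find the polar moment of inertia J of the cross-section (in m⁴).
Model: a solid circular shaft of radius r, so J = (π·r^4) / 2.
Substitute:
  J = (π × 0.07952^4) / 2
  J = 6.281 × 10⁻⁵ m⁴
Final answer: J = 6.281 × 10⁻⁵ m⁴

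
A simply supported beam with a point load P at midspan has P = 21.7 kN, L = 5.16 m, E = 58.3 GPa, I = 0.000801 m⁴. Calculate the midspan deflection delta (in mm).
Model: a simply supported beam with a point load P at midspan, so delta = (P·L^3) / (48·E·I).
Convert to SI units:
  P = 21.7 kN = 21700 N
  E = 58.3 GPa = 5.83 × 10¹⁰ Pa
Substitute:
  delta = (21700 × 5.16^3) / (48 × (5.83 × 10¹⁰) × 0.000801)
  delta = 0.00133 m
Convert: delta = 0.00133 m = 1.33 mm
Final answer: delta = 1.33 mm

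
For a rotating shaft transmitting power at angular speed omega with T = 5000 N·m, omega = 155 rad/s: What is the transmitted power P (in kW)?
Model: a rotating shaft transmitting power at angular speed omega, so P = T·omega.
Substitute:
  P = 5000 × 155
  P = 775000 W
Convert: P = 775000 W = 775 kW
Final answer: P = 775 kW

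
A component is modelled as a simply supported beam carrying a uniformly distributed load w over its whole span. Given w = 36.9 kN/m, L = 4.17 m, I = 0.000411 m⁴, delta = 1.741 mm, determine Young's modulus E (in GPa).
Model: a simply supported beam carrying a uniformly distributed load w over its whole span, so delta = (5·w·L^4) / (384·E·I).
Solve for E: E = (5·w·L^4) / (384·delta·I).
Convert to SI units:
  w = 36.9 kN/m = 36900 N/m
  delta = 1.741 mm = 0.001741 m
Substitute:
  E = (5 × 36900 × 4.17^4) / (384 × 0.001741 × 0.000411)
  E = 2.03 × 10¹¹ Pa
Convert: E = 2.03 × 10¹¹ Pa = 203 GPa
Final answer: E = 203 GPa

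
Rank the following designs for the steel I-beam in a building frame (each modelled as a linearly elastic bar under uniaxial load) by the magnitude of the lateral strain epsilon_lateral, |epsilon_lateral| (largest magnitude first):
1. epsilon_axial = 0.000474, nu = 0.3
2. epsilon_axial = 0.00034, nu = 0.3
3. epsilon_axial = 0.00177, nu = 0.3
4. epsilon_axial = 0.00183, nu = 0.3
Model: a linearly elastic bar under uniaxial load, so epsilon_lateral = -nu·epsilon_axial (SI units).
  Case 1: epsilon_lateral = -(0.3 × 0.000474) = -0.0001422
  Case 2: epsilon_lateral = -(0.3 × 0.00034) = -0.000102
  Case 3: epsilon_lateral = -(0.3 × 0.00177) = -0.000531
  Case 4: epsilon_lateral = -(0.3 × 0.00183) = -0.000549
Ordering by |epsilon_lateral|: 0.000549 (case 4) > 0.000531 (case 3) > 0.0001422 (case 1) > 0.000102 (case 2)
Final answer: 4, 3, 1, 2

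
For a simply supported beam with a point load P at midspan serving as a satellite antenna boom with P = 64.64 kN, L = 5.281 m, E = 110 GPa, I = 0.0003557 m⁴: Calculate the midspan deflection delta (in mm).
Model: a simply supported beam with a point load P at midspan, so delta = (P·L^3) / (48·E·I).
Convert to SI units:
  P = 64.64 kN = 64640 N
  E = 110 GPa = 1.1 × 10¹¹ Pa
Substitute:
  delta = (64640 × 5.281^3) / (48 × (1.1 × 10¹¹) × 0.0003557)
  delta = 0.005069 m
Convert: delta = 0.005069 m = 5.069 mm
Final answer: delta = 5.069 mm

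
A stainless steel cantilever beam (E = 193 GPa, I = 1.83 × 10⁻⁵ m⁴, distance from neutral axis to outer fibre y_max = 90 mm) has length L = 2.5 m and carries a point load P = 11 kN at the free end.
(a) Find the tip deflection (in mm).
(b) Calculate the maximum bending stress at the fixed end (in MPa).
(a) Tip deflection of a cantilever with an end point load: δ = P·L^3 / (3·E·I). Convert P = 11 kN = 11000 N, E = 193 GPa = 1.93 × 10¹¹ Pa.
  δ = (11000 × 2.5^3) / (3 × (1.93 × 10¹¹) × (1.83 × 10⁻⁵)) = 0.01622 m = 16.22 mm
(b) Maximum bending moment at the fixed end: M = P·L = 11000 × 2.5 = 27500 N·m. Convert y_max = 90 mm = 0.09 m.
  σ = M·y_max / I = (27500 × 0.09) / (1.83 × 10⁻⁵) = 1.352 × 10⁸ Pa = 135.2 MPa
Final answer: (a) δ = 16.22 mm, (b) σ = 135.2 MPa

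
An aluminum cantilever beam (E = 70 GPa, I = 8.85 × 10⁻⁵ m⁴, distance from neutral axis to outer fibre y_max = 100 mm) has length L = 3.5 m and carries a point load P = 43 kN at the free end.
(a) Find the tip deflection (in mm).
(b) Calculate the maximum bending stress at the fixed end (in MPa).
(a) Tip deflection of a cantilever with an end point load: δ = P·L^3 / (3·E·I). Convert P = 43 kN = 43000 N, E = 70 GPa = 7 × 10¹⁰ Pa.
  δ = (43000 × 3.5^3) / (3 × (7 × 10¹⁰) × (8.85 × 10⁻⁵)) = 0.0992 m = 99.2 mm
(b) Maximum bending moment at the fixed end: M = P·L = 43000 × 3.5 = 150500 N·m. Convert y_max = 100 mm = 0.1 m.
  σ = M·y_max / I = (150500 × 0.1) / (8.85 × 10⁻⁵) = 1.701 × 10⁸ Pa = 170.1 MPa
Final answer: (a) δ = 99.2 mm, (b) σ = 170.1 MPa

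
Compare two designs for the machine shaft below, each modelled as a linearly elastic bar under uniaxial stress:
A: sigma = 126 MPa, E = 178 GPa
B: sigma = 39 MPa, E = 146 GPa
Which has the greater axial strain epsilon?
Model: a linearly elastic bar under uniaxial stress, so epsilon = sigma / E (SI units).
  A: epsilon = (1.26 × 10⁸) / (1.78 × 10¹¹) = 0.0007079
  B: epsilon = (3.9 × 10⁷) / (1.46 × 10¹¹) = 0.0002671
0.0007079 > 0.0002671, so A is larger.
Final answer: A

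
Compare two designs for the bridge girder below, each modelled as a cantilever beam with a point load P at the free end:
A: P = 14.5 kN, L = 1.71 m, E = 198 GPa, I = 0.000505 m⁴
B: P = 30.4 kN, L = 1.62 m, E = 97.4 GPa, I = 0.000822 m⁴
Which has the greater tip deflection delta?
Model: a cantilever beam with a point load P at the free end, so delta = (P·L^3) / (3·E·I) (SI units).
  A: delta = (14500 × 1.71^3) / (3 × (1.98 × 10¹¹) × 0.000505) = 0.0002417 m = 0.2417 mm
  B: delta = (30400 × 1.62^3) / (3 × (9.74 × 10¹⁰) × 0.000822) = 0.0005381 m = 0.5381 mm
0.5381 mm > 0.2417 mm, so B is larger.
Final answer: B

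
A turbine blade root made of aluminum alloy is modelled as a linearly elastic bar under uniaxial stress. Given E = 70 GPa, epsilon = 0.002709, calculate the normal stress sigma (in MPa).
Model: a linearly elastic bar under uniaxial stress, so epsilon = sigma / E.
Solve for sigma: sigma = epsilon·E.
Convert to SI units:
  E = 70 GPa = 7 × 10¹⁰ Pa
Substitute:
  sigma = 0.002709 × (7 × 10¹⁰)
  sigma = 1.896 × 10⁸ Pa
Convert: sigma = 1.896 × 10⁸ Pa = 189.6 MPa
Final answer: sigma = 189.6 MPa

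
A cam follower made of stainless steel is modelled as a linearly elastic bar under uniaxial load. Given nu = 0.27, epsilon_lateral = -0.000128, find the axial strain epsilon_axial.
Model: a linearly elastic bar under uniaxial load, so epsilon_lateral = -nu·epsilon_axial.
Solve for epsilon_axial: epsilon_axial = -epsilon_lateral / nu.
Substitute:
  epsilon_axial = -(-0.000128) / 0.27
  epsilon_axial = 0.0004741
Final answer: epsilon_axial = 0.0004741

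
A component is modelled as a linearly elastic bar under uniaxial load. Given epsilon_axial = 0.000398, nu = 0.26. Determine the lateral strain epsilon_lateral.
Model: a linearly elastic bar under uniaxial load, so epsilon_lateral = -nu·epsilon_axial.
Substitute:
  epsilon_lateral = -(0.26 × 0.000398)
  epsilon_lateral = -0.0001035
Final answer: epsilon_lateral = -0.0001035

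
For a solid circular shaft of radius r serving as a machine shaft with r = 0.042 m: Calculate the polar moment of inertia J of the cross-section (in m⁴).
Model: a solid circular shaft of radius r, so J = (π·r^4) / 2.
Substitute:
  J = (π × 0.042^4) / 2
  J = 4.888 × 10⁻⁶ m⁴
Final answer: J = 4.888 × 10⁻⁶ m⁴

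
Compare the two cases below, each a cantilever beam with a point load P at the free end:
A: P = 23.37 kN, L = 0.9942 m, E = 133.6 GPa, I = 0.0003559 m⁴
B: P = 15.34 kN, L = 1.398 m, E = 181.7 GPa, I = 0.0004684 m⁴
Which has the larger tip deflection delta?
Model: a cantilever beam with a point load P at the free end, so delta = (P·L^3) / (3·E·I) (SI units).
  A: delta = (23370 × 0.9942^3) / (3 × (1.336 × 10¹¹) × 0.0003559) = 0.000161 m = 0.161 mm
  B: delta = (15340 × 1.398^3) / (3 × (1.817 × 10¹¹) × 0.0004684) = 0.0001642 m = 0.1642 mm
0.1642 mm > 0.161 mm, so B is larger.
Final answer: B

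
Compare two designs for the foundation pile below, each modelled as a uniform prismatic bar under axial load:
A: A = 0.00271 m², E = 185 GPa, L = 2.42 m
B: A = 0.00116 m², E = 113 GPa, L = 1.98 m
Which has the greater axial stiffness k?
Model: a uniform prismatic bar under axial load, so k = (A·E) / L (SI units).
  A: k = (0.00271 × (1.85 × 10¹¹)) / 2.42 = 2.072 × 10⁸ N/m = 207.2 MN/m
  B: k = (0.00116 × (1.13 × 10¹¹)) / 1.98 = 6.62 × 10⁷ N/m = 66.2 MN/m
207.2 MN/m > 66.2 MN/m, so A is larger.
Final answer: A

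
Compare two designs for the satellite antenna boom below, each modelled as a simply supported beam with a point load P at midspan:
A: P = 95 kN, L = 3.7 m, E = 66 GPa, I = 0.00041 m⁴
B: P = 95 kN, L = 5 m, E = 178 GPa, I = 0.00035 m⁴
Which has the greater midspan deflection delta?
Model: a simply supported beam with a point load P at midspan, so delta = (P·L^3) / (48·E·I) (SI units).
  A: delta = (95000 × 3.7^3) / (48 × (6.6 × 10¹⁰) × 0.00041) = 0.003705 m = 3.705 mm
  B: delta = (95000 × 5^3) / (48 × (1.78 × 10¹¹) × 0.00035) = 0.003971 m = 3.971 mm
3.971 mm > 3.705 mm, so B is larger.
Final answer: B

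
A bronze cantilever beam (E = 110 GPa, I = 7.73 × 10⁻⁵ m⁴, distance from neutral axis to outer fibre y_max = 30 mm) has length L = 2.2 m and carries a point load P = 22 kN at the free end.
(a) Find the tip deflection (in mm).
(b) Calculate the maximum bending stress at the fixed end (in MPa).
(a) Tip deflection of a cantilever with an end point load: δ = P·L^3 / (3·E·I). Convert P = 22 kN = 22000 N, E = 110 GPa = 1.1 × 10¹¹ Pa.
  δ = (22000 × 2.2^3) / (3 × (1.1 × 10¹¹) × (7.73 × 10⁻⁵)) = 0.009183 m = 9.183 mm
(b) Maximum bending moment at the fixed end: M = P·L = 22000 × 2.2 = 48400 N·m. Convert y_max = 30 mm = 0.03 m.
  σ = M·y_max / I = (48400 × 0.03) / (7.73 × 10⁻⁵) = 1.878 × 10⁷ Pa = 18.78 MPa
Final answer: (a) δ = 9.183 mm, (b) σ = 18.78 MPa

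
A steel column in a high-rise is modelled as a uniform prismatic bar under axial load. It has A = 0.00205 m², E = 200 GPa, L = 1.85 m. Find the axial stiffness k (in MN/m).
Model: a uniform prismatic bar under axial load, so k = (A·E) / L.
Convert to SI units:
  E = 200 GPa = 2 × 10¹¹ Pa
Substitute:
  k = (0.00205 × (2 × 10¹¹)) / 1.85
  k = 2.216 × 10⁸ N/m
Convert: k = 2.216 × 10⁸ N/m = 221.6 MN/m
Final answer: k = 221.6 MN/m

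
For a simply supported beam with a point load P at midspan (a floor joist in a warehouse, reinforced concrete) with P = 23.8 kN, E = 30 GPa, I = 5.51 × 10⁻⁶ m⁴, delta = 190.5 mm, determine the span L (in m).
Model: a simply supported beam with a point load P at midspan, so delta = (P·L^3) / (48·E·I).
Solve for L: L = ((48·delta·E·I) / P)^(1/3).
Convert to SI units:
  P = 23.8 kN = 23800 N
  E = 30 GPa = 3 × 10¹⁰ Pa
  delta = 190.5 mm = 0.1905 m
Substitute:
  L = ((48 × 0.1905 × (3 × 10¹⁰) × (5.51 × 10⁻⁶)) / 23800)^(1/3)
  L = 3.99 m
Final answer: L = 3.99 m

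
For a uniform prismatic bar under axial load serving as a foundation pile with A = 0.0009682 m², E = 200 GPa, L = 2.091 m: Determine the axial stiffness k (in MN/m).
Model: a uniform prismatic bar under axial load, so k = (A·E) / L.
Convert to SI units:
  E = 200 GPa = 2 × 10¹¹ Pa
Substitute:
  k = (0.0009682 × (2 × 10¹¹)) / 2.091
  k = 9.261 × 10⁷ N/m
Convert: k = 9.261 × 10⁷ N/m = 92.61 MN/m
Final answer: k = 92.61 MN/m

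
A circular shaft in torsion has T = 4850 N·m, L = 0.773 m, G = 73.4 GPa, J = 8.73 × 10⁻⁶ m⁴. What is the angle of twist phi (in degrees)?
Model: a circular shaft in torsion, so phi = (T·L) / (G·J).
Convert to SI units:
  G = 73.4 GPa = 7.34 × 10¹⁰ Pa
Substitute:
  phi = (4850 × 0.773) / ((7.34 × 10¹⁰) × (8.73 × 10⁻⁶))
  phi = 0.005851 rad
Convert to degrees: phi = 0.005851 × 180/π = 0.3352°
Final answer: phi = 0.3352°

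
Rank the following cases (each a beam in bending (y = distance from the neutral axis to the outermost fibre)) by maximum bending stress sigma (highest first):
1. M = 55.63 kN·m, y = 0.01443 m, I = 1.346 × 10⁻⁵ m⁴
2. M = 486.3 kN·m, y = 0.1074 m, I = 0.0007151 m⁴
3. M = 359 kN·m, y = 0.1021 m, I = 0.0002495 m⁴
Model: a beam in bending (y = distance from the neutral axis to the outermost fibre), so sigma = (M·y) / I (SI units).
  Case 1: sigma = (55630 × 0.01443) / (1.346 × 10⁻⁵) = 5.964 × 10⁷ Pa = 59.64 MPa
  Case 2: sigma = (486300 × 0.1074) / 0.0007151 = 7.304 × 10⁷ Pa = 73.04 MPa
  Case 3: sigma = (359000 × 0.1021) / 0.0002495 = 1.469 × 10⁸ Pa = 146.9 MPa
Ordering: 146.9 MPa (case 3) > 73.04 MPa (case 2) > 59.64 MPa (case 1)
Final answer: 3, 2, 1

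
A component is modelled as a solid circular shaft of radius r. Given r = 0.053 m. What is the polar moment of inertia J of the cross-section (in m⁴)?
Model: a solid circular shaft of radius r, so J = (π·r^4) / 2.
Substitute:
  J = (π × 0.053^4) / 2
  J = 1.239 × 10⁻⁵ m⁴
Final answer: J = 1.239 × 10⁻⁵ m⁴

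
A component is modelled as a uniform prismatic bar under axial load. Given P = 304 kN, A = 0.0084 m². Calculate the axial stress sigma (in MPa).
Model: a uniform prismatic bar under axial load, so sigma = P / A.
Convert to SI units:
  P = 304 kN = 304000 N
Substitute:
  sigma = 304000 / 0.0084
  sigma = 3.619 × 10⁷ Pa
Convert: sigma = 3.619 × 10⁷ Pa = 36.19 MPa
Final answer: sigma = 36.19 MPa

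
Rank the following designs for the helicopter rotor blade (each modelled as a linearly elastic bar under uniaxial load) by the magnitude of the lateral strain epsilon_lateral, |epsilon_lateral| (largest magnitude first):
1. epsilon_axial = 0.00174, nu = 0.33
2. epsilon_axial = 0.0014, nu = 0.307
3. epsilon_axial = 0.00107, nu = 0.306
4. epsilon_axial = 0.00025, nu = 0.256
Model: a linearly elastic bar under uniaxial load, so epsilon_lateral = -nu·epsilon_axial (SI units).
  Case 1: epsilon_lateral = -(0.33 × 0.00174) = -0.0005742
  Case 2: epsilon_lateral = -(0.307 × 0.0014) = -0.0004298
  Case 3: epsilon_lateral = -(0.306 × 0.00107) = -0.0003274
  Case 4: epsilon_lateral = -(0.256 × 0.00025) = -6.4 × 10⁻⁵
Ordering by |epsilon_lateral|: 0.0005742 (case 1) > 0.0004298 (case 2) > 0.0003274 (case 3) > 6.4 × 10⁻⁵ (case 4)
Final answer: 1, 2, 3, 4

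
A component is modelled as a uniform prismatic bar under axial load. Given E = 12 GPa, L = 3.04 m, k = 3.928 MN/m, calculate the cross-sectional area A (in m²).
Model: a uniform prismatic bar under axial load, so k = (A·E) / L.
Solve for A: A = (k·L) / E.
Convert to SI units:
  E = 12 GPa = 1.2 × 10¹⁰ Pa
  k = 3.928 MN/m = 3.928 × 10⁶ N/m
Substitute:
  A = ((3.928 × 10⁶) × 3.04) / (1.2 × 10¹⁰)
  A = 0.0009951 m²
Final answer: A = 0.0009951 m²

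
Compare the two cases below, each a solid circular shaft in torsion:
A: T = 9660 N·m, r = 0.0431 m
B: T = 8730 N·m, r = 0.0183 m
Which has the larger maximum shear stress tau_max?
Model: a solid circular shaft in torsion, so tau_max = (2·T) / (π·r^3) (SI units).
  A: tau_max = (2 × 9660) / (π × 0.0431^3) = 7.681 × 10⁷ Pa = 76.81 MPa
  B: tau_max = (2 × 8730) / (π × 0.0183^3) = 9.069 × 10⁸ Pa = 906.9 MPa
906.9 MPa > 76.81 MPa, so B is larger.
Final answer: B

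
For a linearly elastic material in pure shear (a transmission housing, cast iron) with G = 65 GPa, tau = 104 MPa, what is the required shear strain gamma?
Model: a linearly elastic material in pure shear, so tau = G·gamma.
Solve for gamma: gamma = tau / G.
Convert to SI units:
  G = 65 GPa = 6.5 × 10¹⁰ Pa
  tau = 104 MPa = 1.04 × 10⁸ Pa
Substitute:
  gamma = (1.04 × 10⁸) / (6.5 × 10¹⁰)
  gamma = 0.0016
Final answer: gamma = 0.0016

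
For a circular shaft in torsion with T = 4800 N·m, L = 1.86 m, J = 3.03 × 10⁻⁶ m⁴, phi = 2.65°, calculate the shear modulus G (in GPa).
Model: a circular shaft in torsion, so phi = (T·L) / (G·J).
Solve for G: G = (T·L) / (phi·J).
Convert to SI units:
  phi = 2.65° = 0.04625 rad
Substitute:
  G = (4800 × 1.86) / (0.04625 × (3.03 × 10⁻⁶))
  G = 6.371 × 10¹⁰ Pa
Convert: G = 6.371 × 10¹⁰ Pa = 63.71 GPa
Final answer: G = 63.71 GPa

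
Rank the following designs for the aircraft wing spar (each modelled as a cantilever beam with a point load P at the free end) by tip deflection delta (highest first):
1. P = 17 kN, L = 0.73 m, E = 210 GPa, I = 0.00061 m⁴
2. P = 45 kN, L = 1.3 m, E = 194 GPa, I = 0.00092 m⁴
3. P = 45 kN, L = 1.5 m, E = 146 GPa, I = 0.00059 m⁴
Model: a cantilever beam with a point load P at the free end, so delta = (P·L^3) / (3·E·I) (SI units).
  Case 1: delta = (17000 × 0.73^3) / (3 × (2.1 × 10¹¹) × 0.00061) = 1.721 × 10⁻⁵ m = 0.01721 mm
  Case 2: delta = (45000 × 1.3^3) / (3 × (1.94 × 10¹¹) × 0.00092) = 0.0001846 m = 0.1846 mm
  Case 3: delta = (45000 × 1.5^3) / (3 × (1.46 × 10¹¹) × 0.00059) = 0.0005877 m = 0.5877 mm
Ordering: 0.5877 mm (case 3) > 0.1846 mm (case 2) > 0.01721 mm (case 1)
Final answer: 3, 2, 1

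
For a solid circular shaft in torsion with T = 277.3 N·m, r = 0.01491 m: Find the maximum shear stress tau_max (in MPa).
Model: a solid circular shaft in torsion, so tau_max = (2·T) / (π·r^3).
Substitute:
  tau_max = (2 × 277.3) / (π × 0.01491^3)
  tau_max = 5.326 × 10⁷ Pa
Convert: tau_max = 5.326 × 10⁷ Pa = 53.26 MPa
Final answer: tau_max = 53.26 MPa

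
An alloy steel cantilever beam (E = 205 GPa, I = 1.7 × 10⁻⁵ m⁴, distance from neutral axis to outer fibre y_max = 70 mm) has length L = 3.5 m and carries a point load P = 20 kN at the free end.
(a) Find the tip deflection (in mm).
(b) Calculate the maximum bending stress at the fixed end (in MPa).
(a) Tip deflection of a cantilever with an end point load: δ = P·L^3 / (3·E·I). Convert P = 20 kN = 20000 N, E = 205 GPa = 2.05 × 10¹¹ Pa.
  δ = (20000 × 3.5^3) / (3 × (2.05 × 10¹¹) × (1.7 × 10⁻⁵)) = 0.08202 m = 82.02 mm
(b) Maximum bending moment at the fixed end: M = P·L = 20000 × 3.5 = 70000 N·m. Convert y_max = 70 mm = 0.07 m.
  σ = M·y_max / I = (70000 × 0.07) / (1.7 × 10⁻⁵) = 2.882 × 10⁸ Pa = 288.2 MPa
Final answer: (a) δ = 82.02 mm, (b) σ = 288.2 MPa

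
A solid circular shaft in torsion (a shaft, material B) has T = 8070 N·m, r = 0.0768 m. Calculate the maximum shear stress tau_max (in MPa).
Model: a solid circular shaft in torsion, so tau_max = (2·T) / (π·r^3).
Substitute:
  tau_max = (2 × 8070) / (π × 0.0768^3)
  tau_max = 1.134 × 10⁷ Pa
Convert: tau_max = 1.134 × 10⁷ Pa = 11.34 MPa
Final answer: tau_max = 11.34 MPa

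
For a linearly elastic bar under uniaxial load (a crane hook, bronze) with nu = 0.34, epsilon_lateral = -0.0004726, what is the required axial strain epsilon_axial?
Model: a linearly elastic bar under uniaxial load, so epsilon_lateral = -nu·epsilon_axial.
Solve for epsilon_axial: epsilon_axial = -epsilon_lateral / nu.
Substitute:
  epsilon_axial = -(-0.0004726) / 0.34
  epsilon_axial = 0.00139
Final answer: epsilon_axial = 0.00139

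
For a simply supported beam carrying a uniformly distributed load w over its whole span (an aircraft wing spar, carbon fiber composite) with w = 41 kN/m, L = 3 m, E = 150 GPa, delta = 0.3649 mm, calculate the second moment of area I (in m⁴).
Model: a simply supported beam carrying a uniformly distributed load w over its whole span, so delta = (5·w·L^4) / (384·E·I).
Solve for I: I = (5·w·L^4) / (384·delta·E).
Convert to SI units:
  w = 41 kN/m = 41000 N/m
  E = 150 GPa = 1.5 × 10¹¹ Pa
  delta = 0.3649 mm = 0.0003649 m
Substitute:
  I = (5 × 41000 × 3^4) / (384 × 0.0003649 × (1.5 × 10¹¹))
  I = 0.00079 m⁴
Final answer: I = 0.00079 m⁴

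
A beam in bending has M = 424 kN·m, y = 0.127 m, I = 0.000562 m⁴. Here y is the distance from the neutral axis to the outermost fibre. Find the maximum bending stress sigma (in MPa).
Model: a beam in bending, so sigma = (M·y) / I.
Convert to SI units:
  M = 424 kN·m = 424000 N·m
Substitute:
  sigma = (424000 × 0.127) / 0.000562
  sigma = 9.581 × 10⁷ Pa
Convert: sigma = 9.581 × 10⁷ Pa = 95.81 MPa
Final answer: sigma = 95.81 MPa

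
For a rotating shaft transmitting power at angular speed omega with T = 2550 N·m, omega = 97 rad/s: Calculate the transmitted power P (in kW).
Model: a rotating shaft transmitting power at angular speed omega, so P = T·omega.
Substitute:
  P = 2550 × 97
  P = 247400 W
Convert: P = 247400 W = 247.4 kW
Final answer: P = 247.4 kW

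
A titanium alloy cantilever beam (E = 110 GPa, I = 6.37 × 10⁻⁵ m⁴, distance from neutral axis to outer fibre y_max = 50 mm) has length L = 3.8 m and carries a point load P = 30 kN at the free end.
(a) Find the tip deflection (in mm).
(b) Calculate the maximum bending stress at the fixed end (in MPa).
(a) Tip deflection of a cantilever with an end point load: δ = P·L^3 / (3·E·I). Convert P = 30 kN = 30000 N, E = 110 GPa = 1.1 × 10¹¹ Pa.
  δ = (30000 × 3.8^3) / (3 × (1.1 × 10¹¹) × (6.37 × 10⁻⁵)) = 0.07831 m = 78.31 mm
(b) Maximum bending moment at the fixed end: M = P·L = 30000 × 3.8 = 114000 N·m. Convert y_max = 50 mm = 0.05 m.
  σ = M·y_max / I = (114000 × 0.05) / (6.37 × 10⁻⁵) = 8.948 × 10⁷ Pa = 89.48 MPa
Final answer: (a) δ = 78.31 mm, (b) σ = 89.48 MPa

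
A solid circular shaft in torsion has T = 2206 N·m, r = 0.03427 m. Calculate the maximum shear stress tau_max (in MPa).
Model: a solid circular shaft in torsion, so tau_max = (2·T) / (π·r^3).
Substitute:
  tau_max = (2 × 2206) / (π × 0.03427^3)
  tau_max = 3.489 × 10⁷ Pa
Convert: tau_max = 3.489 × 10⁷ Pa = 34.89 MPa
Final answer: tau_max = 34.89 MPa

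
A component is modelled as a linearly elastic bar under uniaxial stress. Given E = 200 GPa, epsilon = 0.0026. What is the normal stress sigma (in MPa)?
Model: a linearly elastic bar under uniaxial stress, so sigma = E·epsilon.
Convert to SI units:
  E = 200 GPa = 2 × 10¹¹ Pa
Substitute:
  sigma = (2 × 10¹¹) × 0.0026
  sigma = 5.2 × 10⁸ Pa
Convert: sigma = 5.2 × 10⁸ Pa = 520 MPa
Final answer: sigma = 520 MPa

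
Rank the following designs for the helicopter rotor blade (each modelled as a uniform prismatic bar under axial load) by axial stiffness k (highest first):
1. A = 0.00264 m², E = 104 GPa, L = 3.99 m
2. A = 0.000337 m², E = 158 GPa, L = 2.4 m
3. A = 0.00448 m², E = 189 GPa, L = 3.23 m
Model: a uniform prismatic bar under axial load, so k = (A·E) / L (SI units).
  Case 1: k = (0.00264 × (1.04 × 10¹¹)) / 3.99 = 6.881 × 10⁷ N/m = 68.81 MN/m
  Case 2: k = (0.000337 × (1.58 × 10¹¹)) / 2.4 = 2.219 × 10⁷ N/m = 22.19 MN/m
  Case 3: k = (0.00448 × (1.89 × 10¹¹)) / 3.23 = 2.621 × 10⁸ N/m = 262.1 MN/m
Ordering: 262.1 MN/m (case 3) > 68.81 MN/m (case 1) > 22.19 MN/m (case 2)
Final answer: 3, 1, 2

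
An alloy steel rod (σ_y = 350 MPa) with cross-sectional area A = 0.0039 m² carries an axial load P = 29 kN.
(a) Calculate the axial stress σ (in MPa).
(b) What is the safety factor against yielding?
(a) Axial stress σ = P/A. Convert P = 29 kN = 29000 N.
  σ = 29000 / 0.0039 = 7.436 × 10⁶ Pa = 7.436 MPa
(b) Safety factor SF = σ_y/σ = 350 / 7.436 = 47.07
Final answer: (a) σ = 7.436 MPa, (b) SF = 47.07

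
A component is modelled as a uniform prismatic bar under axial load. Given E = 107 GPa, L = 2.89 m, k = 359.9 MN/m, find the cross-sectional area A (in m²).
Model: a uniform prismatic bar under axial load, so k = (A·E) / L.
Solve for A: A = (k·L) / E.
Convert to SI units:
  E = 107 GPa = 1.07 × 10¹¹ Pa
  k = 359.9 MN/m = 3.599 × 10⁸ N/m
Substitute:
  A = ((3.599 × 10⁸) × 2.89) / (1.07 × 10¹¹)
  A = 0.009721 m²
Final answer: A = 0.009721 m²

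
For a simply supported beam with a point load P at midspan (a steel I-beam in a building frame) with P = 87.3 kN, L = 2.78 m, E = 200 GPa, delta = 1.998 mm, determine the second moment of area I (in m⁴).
Model: a simply supported beam with a point load P at midspan, so delta = (P·L^3) / (48·E·I).
Solve for I: I = (P·L^3) / (48·delta·E).
Convert to SI units:
  P = 87.3 kN = 87300 N
  E = 200 GPa = 2 × 10¹¹ Pa
  delta = 1.998 mm = 0.001998 m
Substitute:
  I = (87300 × 2.78^3) / (48 × 0.001998 × (2 × 10¹¹))
  I = 9.779 × 10⁻⁵ m⁴
Final answer: I = 9.779 × 10⁻⁵ m⁴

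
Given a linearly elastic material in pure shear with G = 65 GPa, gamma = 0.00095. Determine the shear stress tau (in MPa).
Model: a linearly elastic material in pure shear, so tau = G·gamma.
Convert to SI units:
  G = 65 GPa = 6.5 × 10¹⁰ Pa
Substitute:
  tau = (6.5 × 10¹⁰) × 0.00095
  tau = 6.175 × 10⁷ Pa
Convert: tau = 6.175 × 10⁷ Pa = 61.75 MPa
Final answer: tau = 61.75 MPa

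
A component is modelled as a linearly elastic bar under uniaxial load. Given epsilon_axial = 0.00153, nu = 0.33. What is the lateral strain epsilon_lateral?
Model: a linearly elastic bar under uniaxial load, so epsilon_lateral = -nu·epsilon_axial.
Substitute:
  epsilon_lateral = -(0.33 × 0.00153)
  epsilon_lateral = -0.0005049
Final answer: epsilon_lateral = -0.0005049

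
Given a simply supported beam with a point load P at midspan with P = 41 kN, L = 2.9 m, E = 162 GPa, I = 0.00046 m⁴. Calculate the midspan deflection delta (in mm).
Model: a simply supported beam with a point load P at midspan, so delta = (P·L^3) / (48·E·I).
Convert to SI units:
  P = 41 kN = 41000 N
  E = 162 GPa = 1.62 × 10¹¹ Pa
Substitute:
  delta = (41000 × 2.9^3) / (48 × (1.62 × 10¹¹) × 0.00046)
  delta = 0.0002796 m
Convert: delta = 0.0002796 m = 0.2796 mm
Final answer: delta = 0.2796 mm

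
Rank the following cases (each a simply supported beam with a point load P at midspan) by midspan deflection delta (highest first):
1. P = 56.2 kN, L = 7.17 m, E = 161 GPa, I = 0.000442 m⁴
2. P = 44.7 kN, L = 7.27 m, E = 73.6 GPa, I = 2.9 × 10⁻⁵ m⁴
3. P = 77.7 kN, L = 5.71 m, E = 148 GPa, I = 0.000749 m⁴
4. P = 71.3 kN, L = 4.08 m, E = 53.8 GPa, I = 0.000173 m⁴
Model: a simply supported beam with a point load P at midspan, so delta = (P·L^3) / (48·E·I) (SI units).
  Case 1: delta = (56200 × 7.17^3) / (48 × (1.61 × 10¹¹) × 0.000442) = 0.006065 m = 6.065 mm
  Case 2: delta = (44700 × 7.27^3) / (48 × (7.36 × 10¹⁰) × (2.9 × 10⁻⁵)) = 0.1676 m = 167.6 mm
  Case 3: delta = (77700 × 5.71^3) / (48 × (1.48 × 10¹¹) × 0.000749) = 0.002719 m = 2.719 mm
  Case 4: delta = (71300 × 4.08^3) / (48 × (5.38 × 10¹⁰) × 0.000173) = 0.01084 m = 10.84 mm
Ordering: 167.6 mm (case 2) > 10.84 mm (case 4) > 6.065 mm (case 1) > 2.719 mm (case 3)
Final answer: 2, 4, 1, 3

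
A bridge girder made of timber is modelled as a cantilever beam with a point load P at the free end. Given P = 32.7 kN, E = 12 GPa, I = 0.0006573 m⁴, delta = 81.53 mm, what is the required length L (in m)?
Model: a cantilever beam with a point load P at the free end, so delta = (P·L^3) / (3·E·I).
Solve for L: L = ((3·delta·E·I) / P)^(1/3).
Convert to SI units:
  P = 32.7 kN = 32700 N
  E = 12 GPa = 1.2 × 10¹⁰ Pa
  delta = 81.53 mm = 0.08153 m
Substitute:
  L = ((3 × 0.08153 × (1.2 × 10¹⁰) × 0.0006573) / 32700)^(1/3)
  L = 3.893 m
Final answer: L = 3.893 m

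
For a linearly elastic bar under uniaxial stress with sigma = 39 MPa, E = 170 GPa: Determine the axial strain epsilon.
Model: a linearly elastic bar under uniaxial stress, so epsilon = sigma / E.
Convert to SI units:
  sigma = 39 MPa = 3.9 × 10⁷ Pa
  E = 170 GPa = 1.7 × 10¹¹ Pa
Substitute:
  epsilon = (3.9 × 10⁷) / (1.7 × 10¹¹)
  epsilon = 0.0002294
Final answer: epsilon = 0.0002294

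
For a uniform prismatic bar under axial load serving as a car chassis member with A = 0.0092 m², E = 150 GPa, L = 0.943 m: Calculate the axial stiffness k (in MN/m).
Model: a uniform prismatic bar under axial load, so k = (A·E) / L.
Convert to SI units:
  E = 150 GPa = 1.5 × 10¹¹ Pa
Substitute:
  k = (0.0092 × (1.5 × 10¹¹)) / 0.943
  k = 1.463 × 10⁹ N/m
Convert: k = 1.463 × 10⁹ N/m = 1463 MN/m
Final answer: k = 1463 MN/m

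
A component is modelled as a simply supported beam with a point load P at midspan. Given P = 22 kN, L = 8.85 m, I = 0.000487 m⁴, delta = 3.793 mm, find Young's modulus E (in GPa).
Model: a simply supported beam with a point load P at midspan, so delta = (P·L^3) / (48·E·I).
Solve for E: E = (P·L^3) / (48·delta·I).
Convert to SI units:
  P = 22 kN = 22000 N
  delta = 3.793 mm = 0.003793 m
Substitute:
  E = (22000 × 8.85^3) / (48 × 0.003793 × 0.000487)
  E = 1.72 × 10¹¹ Pa
Convert: E = 1.72 × 10¹¹ Pa = 172 GPa
Final answer: E = 172 GPa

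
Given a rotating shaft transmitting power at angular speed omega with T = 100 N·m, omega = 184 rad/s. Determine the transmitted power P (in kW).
Model: a rotating shaft transmitting power at angular speed omega, so P = T·omega.
Substitute:
  P = 100 × 184
  P = 18400 W
Convert: P = 18400 W = 18.4 kW
Final answer: P = 18.4 kW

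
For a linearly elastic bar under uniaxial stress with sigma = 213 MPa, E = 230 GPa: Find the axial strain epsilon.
Model: a linearly elastic bar under uniaxial stress, so epsilon = sigma / E.
Convert to SI units:
  sigma = 213 MPa = 2.13 × 10⁸ Pa
  E = 230 GPa = 2.3 × 10¹¹ Pa
Substitute:
  epsilon = (2.13 × 10⁸) / (2.3 × 10¹¹)
  epsilon = 0.0009261
Final answer: epsilon = 0.0009261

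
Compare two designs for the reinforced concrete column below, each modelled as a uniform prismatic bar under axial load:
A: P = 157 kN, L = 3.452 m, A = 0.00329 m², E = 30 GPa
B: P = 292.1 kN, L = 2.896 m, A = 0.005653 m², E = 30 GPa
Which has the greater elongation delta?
Model: a uniform prismatic bar under axial load, so delta = (P·L) / (A·E) (SI units).
  A: delta = (157000 × 3.452) / (0.00329 × (3 × 10¹⁰)) = 0.005491 m = 5.491 mm
  B: delta = (292100 × 2.896) / (0.005653 × (3 × 10¹⁰)) = 0.004988 m = 4.988 mm
5.491 mm > 4.988 mm, so A is larger.
Final answer: A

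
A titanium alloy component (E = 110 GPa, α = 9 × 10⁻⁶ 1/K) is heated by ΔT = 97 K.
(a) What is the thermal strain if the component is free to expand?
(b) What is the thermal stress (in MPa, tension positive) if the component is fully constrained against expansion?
(a) Free thermal strain ε_th = α·ΔT = (9 × 10⁻⁶) × 97 = 0.000873
(b) Fully constrained, the expansion is suppressed, so σ = -E·α·ΔT. Convert E = 110 GPa = 1.1 × 10¹¹ Pa.
  σ = -(1.1 × 10¹¹) × (9 × 10⁻⁶) × 97 = -9.603 × 10⁷ Pa = -96.03 MPa (compressive)
Final answer: (a) ε_th = 0.000873, (b) σ = -96.03 MPa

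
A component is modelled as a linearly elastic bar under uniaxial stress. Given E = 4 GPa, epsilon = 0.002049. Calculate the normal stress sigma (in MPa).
Model: a linearly elastic bar under uniaxial stress, so sigma = E·epsilon.
Convert to SI units:
  E = 4 GPa = 4 × 10⁹ Pa
Substitute:
  sigma = (4 × 10⁹) × 0.002049
  sigma = 8.196 × 10⁶ Pa
Convert: sigma = 8.196 × 10⁶ Pa = 8.196 MPa
Final answer: sigma = 8.196 MPa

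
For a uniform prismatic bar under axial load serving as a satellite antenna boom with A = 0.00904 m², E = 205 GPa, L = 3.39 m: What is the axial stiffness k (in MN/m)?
Model: a uniform prismatic bar under axial load, so k = (A·E) / L.
Convert to SI units:
  E = 205 GPa = 2.05 × 10¹¹ Pa
Substitute:
  k = (0.00904 × (2.05 × 10¹¹)) / 3.39
  k = 5.467 × 10⁸ N/m
Convert: k = 5.467 × 10⁸ N/m = 546.7 MN/m
Final answer: k = 546.7 MN/m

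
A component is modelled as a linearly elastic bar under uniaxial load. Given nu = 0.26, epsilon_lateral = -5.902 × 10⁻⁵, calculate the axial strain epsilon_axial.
Model: a linearly elastic bar under uniaxial load, so epsilon_lateral = -nu·epsilon_axial.
Solve for epsilon_axial: epsilon_axial = -epsilon_lateral / nu.
Substitute:
  epsilon_axial = -(-5.902 × 10⁻⁵) / 0.26
  epsilon_axial = 0.000227
Final answer: epsilon_axial = 0.000227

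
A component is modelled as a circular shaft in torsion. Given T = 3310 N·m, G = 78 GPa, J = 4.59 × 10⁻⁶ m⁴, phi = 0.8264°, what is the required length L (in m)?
Model: a circular shaft in torsion, so phi = (T·L) / (G·J).
Solve for L: L = (phi·G·J) / T.
Convert to SI units:
  G = 78 GPa = 7.8 × 10¹⁰ Pa
  phi = 0.8264° = 0.01442 rad
Substitute:
  L = (0.01442 × (7.8 × 10¹⁰) × (4.59 × 10⁻⁶)) / 3310
  L = 1.56 m
Final answer: L = 1.56 m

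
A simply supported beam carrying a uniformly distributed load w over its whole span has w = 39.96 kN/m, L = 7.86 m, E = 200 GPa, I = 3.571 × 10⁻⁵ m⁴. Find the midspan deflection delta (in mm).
Model: a simply supported beam carrying a uniformly distributed load w over its whole span, so delta = (5·w·L^4) / (384·E·I).
Convert to SI units:
  w = 39.96 kN/m = 39960 N/m
  E = 200 GPa = 2 × 10¹¹ Pa
Substitute:
  delta = (5 × 39960 × 7.86^4) / (384 × (2 × 10¹¹) × (3.571 × 10⁻⁵))
  delta = 0.2781 m
Convert: delta = 0.2781 m = 278.1 mm
Final answer: delta = 278.1 mm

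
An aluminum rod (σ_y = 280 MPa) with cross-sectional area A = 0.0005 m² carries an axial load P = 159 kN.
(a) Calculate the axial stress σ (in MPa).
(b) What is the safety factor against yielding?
(a) Axial stress σ = P/A. Convert P = 159 kN = 159000 N.
  σ = 159000 / 0.0005 = 3.18 × 10⁸ Pa = 318 MPa
(b) Safety factor SF = σ_y/σ = 280 / 318 = 0.8805
Final answer: (a) σ = 318 MPa, (b) SF = 0.8805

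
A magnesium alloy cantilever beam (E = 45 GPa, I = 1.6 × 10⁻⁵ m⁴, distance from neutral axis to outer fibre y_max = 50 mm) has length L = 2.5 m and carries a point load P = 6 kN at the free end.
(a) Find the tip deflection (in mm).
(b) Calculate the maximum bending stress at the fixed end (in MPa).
(a) Tip deflection of a cantilever with an end point load: δ = P·L^3 / (3·E·I). Convert P = 6 kN = 6000 N, E = 45 GPa = 4.5 × 10¹⁰ Pa.
  δ = (6000 × 2.5^3) / (3 × (4.5 × 10¹⁰) × (1.6 × 10⁻⁵)) = 0.0434 m = 43.4 mm
(b) Maximum bending moment at the fixed end: M = P·L = 6000 × 2.5 = 15000 N·m. Convert y_max = 50 mm = 0.05 m.
  σ = M·y_max / I = (15000 × 0.05) / (1.6 × 10⁻⁵) = 4.688 × 10⁷ Pa = 46.88 MPa
Final answer: (a) δ = 43.4 mm, (b) σ = 46.88 MPa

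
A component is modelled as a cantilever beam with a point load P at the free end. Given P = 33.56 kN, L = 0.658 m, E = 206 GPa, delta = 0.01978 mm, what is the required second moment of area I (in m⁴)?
Model: a cantilever beam with a point load P at the free end, so delta = (P·L^3) / (3·E·I).
Solve for I: I = (P·L^3) / (3·delta·E).
Convert to SI units:
  P = 33.56 kN = 33560 N
  E = 206 GPa = 2.06 × 10¹¹ Pa
  delta = 0.01978 mm = 1.978 × 10⁻⁵ m
Substitute:
  I = (33560 × 0.658^3) / (3 × (1.978 × 10⁻⁵) × (2.06 × 10¹¹))
  I = 0.0007821 m⁴
Final answer: I = 0.0007821 m⁴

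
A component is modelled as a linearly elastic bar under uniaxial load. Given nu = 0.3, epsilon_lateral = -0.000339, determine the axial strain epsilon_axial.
Model: a linearly elastic bar under uniaxial load, so epsilon_lateral = -nu·epsilon_axial.
Solve for epsilon_axial: epsilon_axial = -epsilon_lateral / nu.
Substitute:
  epsilon_axial = -(-0.000339) / 0.3
  epsilon_axial = 0.00113
Final answer: epsilon_axial = 0.00113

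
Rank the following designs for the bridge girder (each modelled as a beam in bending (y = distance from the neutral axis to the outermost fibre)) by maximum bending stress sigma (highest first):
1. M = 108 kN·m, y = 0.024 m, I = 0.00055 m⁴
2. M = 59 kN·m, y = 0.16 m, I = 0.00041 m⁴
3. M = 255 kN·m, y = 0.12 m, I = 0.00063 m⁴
Model: a beam in bending (y = distance from the neutral axis to the outermost fibre), so sigma = (M·y) / I (SI units).
  Case 1: sigma = (108000 × 0.024) / 0.00055 = 4.713 × 10⁶ Pa = 4.713 MPa
  Case 2: sigma = (59000 × 0.16) / 0.00041 = 2.302 × 10⁷ Pa = 23.02 MPa
  Case 3: sigma = (255000 × 0.12) / 0.00063 = 4.857 × 10⁷ Pa = 48.57 MPa
Ordering: 48.57 MPa (case 3) > 23.02 MPa (case 2) > 4.713 MPa (case 1)
Final answer: 3, 2, 1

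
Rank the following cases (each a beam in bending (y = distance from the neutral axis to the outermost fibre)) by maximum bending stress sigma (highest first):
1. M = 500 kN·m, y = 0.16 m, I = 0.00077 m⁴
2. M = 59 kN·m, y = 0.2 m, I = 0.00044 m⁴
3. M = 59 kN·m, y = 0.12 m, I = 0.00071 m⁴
Model: a beam in bending (y = distance from the neutral axis to the outermost fibre), so sigma = (M·y) / I (SI units).
  Case 1: sigma = (500000 × 0.16) / 0.00077 = 1.039 × 10⁸ Pa = 103.9 MPa
  Case 2: sigma = (59000 × 0.2) / 0.00044 = 2.682 × 10⁷ Pa = 26.82 MPa
  Case 3: sigma = (59000 × 0.12) / 0.00071 = 9.972 × 10⁶ Pa = 9.972 MPa
Ordering: 103.9 MPa (case 1) > 26.82 MPa (case 2) > 9.972 MPa (case 3)
Final answer: 1, 2, 3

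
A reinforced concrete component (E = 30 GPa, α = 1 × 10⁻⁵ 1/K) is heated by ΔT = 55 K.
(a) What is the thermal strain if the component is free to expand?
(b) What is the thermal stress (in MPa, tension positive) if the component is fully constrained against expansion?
(a) Free thermal strain ε_th = α·ΔT = (1 × 10⁻⁵) × 55 = 0.00055
(b) Fully constrained, the expansion is suppressed, so σ = -E·α·ΔT. Convert E = 30 GPa = 3 × 10¹⁰ Pa.
  σ = -(3 × 10¹⁰) × (1 × 10⁻⁵) × 55 = -1.65 × 10⁷ Pa = -16.5 MPa (compressive)
Final answer: (a) ε_th = 0.00055, (b) σ = -16.5 MPa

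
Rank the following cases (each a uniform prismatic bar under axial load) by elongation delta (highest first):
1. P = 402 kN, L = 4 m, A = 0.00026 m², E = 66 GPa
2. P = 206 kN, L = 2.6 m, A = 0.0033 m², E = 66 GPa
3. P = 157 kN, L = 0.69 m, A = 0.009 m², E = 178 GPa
Model: a uniform prismatic bar under axial load, so delta = (P·L) / (A·E) (SI units).
  Case 1: delta = (402000 × 4) / (0.00026 × (6.6 × 10¹⁰)) = 0.09371 m = 93.71 mm
  Case 2: delta = (206000 × 2.6) / (0.0033 × (6.6 × 10¹⁰)) = 0.002459 m = 2.459 mm
  Case 3: delta = (157000 × 0.69) / (0.009 × (1.78 × 10¹¹)) = 6.762 × 10⁻⁵ m = 0.06762 mm
Ordering: 93.71 mm (case 1) > 2.459 mm (case 2) > 0.06762 mm (case 3)
Final answer: 1, 2, 3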